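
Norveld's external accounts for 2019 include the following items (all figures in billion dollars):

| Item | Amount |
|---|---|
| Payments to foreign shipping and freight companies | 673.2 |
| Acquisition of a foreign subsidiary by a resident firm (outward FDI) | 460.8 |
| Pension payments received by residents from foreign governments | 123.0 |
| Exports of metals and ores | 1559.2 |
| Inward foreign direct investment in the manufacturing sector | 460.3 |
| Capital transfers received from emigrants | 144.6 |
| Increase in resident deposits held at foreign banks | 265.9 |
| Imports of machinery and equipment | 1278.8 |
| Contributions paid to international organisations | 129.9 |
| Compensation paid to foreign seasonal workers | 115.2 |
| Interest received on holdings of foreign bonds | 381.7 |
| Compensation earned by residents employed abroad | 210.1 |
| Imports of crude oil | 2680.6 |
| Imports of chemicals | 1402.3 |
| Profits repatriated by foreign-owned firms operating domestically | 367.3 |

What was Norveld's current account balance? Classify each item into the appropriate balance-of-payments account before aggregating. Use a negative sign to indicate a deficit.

-4373.3

Goods: -2680.6 + 1559.2 - 1402.3 - 1278.8 = -3802.5
Services: -673.2
Primary income: 210.1 + 381.7 - 115.2 - 367.3 = 109.3
Secondary income: -129.9 + 123.0 = -6.9
Current account = (-3802.5) + (-673.2) + 109.3 + (-6.9) = -4373.3
(Excluded from the current account — financial account: acquisition of a foreign subsidiary by a resident firm (outward FDI) 460.8, inward foreign direct investment in the manufacturing sector 460.3, increase in resident deposits held at foreign banks 265.9; capital account: capital transfers received from emigrants 144.6.)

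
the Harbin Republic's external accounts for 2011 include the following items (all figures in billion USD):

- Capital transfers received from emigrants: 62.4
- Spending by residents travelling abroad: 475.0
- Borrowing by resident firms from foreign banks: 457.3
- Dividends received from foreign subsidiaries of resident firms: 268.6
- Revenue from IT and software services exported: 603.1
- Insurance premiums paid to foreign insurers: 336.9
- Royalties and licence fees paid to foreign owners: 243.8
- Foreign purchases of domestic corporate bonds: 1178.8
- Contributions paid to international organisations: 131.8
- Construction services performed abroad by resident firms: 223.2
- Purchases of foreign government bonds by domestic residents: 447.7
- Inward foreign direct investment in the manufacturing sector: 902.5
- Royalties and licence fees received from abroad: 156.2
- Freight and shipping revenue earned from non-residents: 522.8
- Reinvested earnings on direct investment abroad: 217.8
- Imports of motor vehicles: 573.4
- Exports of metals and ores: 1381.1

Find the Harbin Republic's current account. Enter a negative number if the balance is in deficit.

1611.9

Goods: -573.4 + 1381.1 = 807.7
Services: 522.8 - 336.9 + 156.2 - 475.0 + 603.1 - 243.8 + 223.2 = 449.6
Primary income: 268.6 + 217.8 = 486.4
Secondary income: -131.8
Current account = 807.7 + 449.6 + 486.4 + (-131.8) = 1611.9
(Excluded from the current account — capital account: capital transfers received from emigrants 62.4; financial account: borrowing by resident firms from foreign banks 457.3, foreign purchases of domestic corporate bonds 1178.8, purchases of foreign government bonds by domestic residents 447.7, inward foreign direct investment in the manufacturing sector 902.5.)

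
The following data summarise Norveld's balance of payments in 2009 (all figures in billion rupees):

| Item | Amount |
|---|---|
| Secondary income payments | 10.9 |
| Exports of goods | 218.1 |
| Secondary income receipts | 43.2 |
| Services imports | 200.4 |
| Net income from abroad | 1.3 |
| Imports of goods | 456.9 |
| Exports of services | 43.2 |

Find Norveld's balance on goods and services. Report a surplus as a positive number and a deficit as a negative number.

Goods balance = 218.1 - 456.9 = -238.8
Services balance = 43.2 - 200.4 = -157.2
Trade balance (goods + services) = -238.8 + (-157.2) = -396.0

-396.0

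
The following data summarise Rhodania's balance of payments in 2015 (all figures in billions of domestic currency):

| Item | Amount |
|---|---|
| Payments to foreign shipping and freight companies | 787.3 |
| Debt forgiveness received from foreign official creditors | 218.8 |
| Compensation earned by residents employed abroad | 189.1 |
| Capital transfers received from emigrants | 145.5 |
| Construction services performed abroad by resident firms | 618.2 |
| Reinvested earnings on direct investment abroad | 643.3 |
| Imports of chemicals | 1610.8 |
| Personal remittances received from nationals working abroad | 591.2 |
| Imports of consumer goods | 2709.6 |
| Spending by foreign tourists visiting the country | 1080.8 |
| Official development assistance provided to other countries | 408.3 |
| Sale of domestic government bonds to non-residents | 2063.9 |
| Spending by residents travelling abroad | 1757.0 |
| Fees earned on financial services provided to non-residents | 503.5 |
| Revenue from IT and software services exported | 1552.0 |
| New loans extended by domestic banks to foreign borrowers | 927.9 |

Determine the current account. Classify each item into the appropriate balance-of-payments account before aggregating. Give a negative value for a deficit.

Goods: -2709.6 - 1610.8 = -4320.4
Services: 1080.8 - 787.3 + 618.2 - 1757.0 + 1552.0 + 503.5 = 1210.2
Primary income: 189.1 + 643.3 = 832.4
Secondary income: -408.3 + 591.2 = 182.9
Current account = (-4320.4) + 1210.2 + 832.4 + 182.9 = -2094.9
(Excluded from the current account — capital account: debt forgiveness received from foreign official creditors 218.8, capital transfers received from emigrants 145.5; financial account: sale of domestic government bonds to non-residents 2063.9, new loans extended by domestic banks to foreign borrowers 927.9.)

-2094.9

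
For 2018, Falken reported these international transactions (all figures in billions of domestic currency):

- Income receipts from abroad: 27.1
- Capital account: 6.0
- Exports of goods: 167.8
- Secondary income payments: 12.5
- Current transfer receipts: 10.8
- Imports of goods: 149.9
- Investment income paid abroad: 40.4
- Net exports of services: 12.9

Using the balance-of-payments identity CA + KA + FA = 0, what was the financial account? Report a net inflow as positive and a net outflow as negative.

Goods balance = 167.8 - 149.9 = 17.9
Services balance = 12.9
Trade balance (goods + services) = 17.9 + 12.9 = 30.8
Net primary income = 27.1 - 40.4 = -13.3
Net secondary income = 10.8 - 12.5 = -1.7
Current account = 30.8 + (-13.3) + (-1.7) = 15.8
Financial account = -(15.8 + 6.0) = -21.8

-21.8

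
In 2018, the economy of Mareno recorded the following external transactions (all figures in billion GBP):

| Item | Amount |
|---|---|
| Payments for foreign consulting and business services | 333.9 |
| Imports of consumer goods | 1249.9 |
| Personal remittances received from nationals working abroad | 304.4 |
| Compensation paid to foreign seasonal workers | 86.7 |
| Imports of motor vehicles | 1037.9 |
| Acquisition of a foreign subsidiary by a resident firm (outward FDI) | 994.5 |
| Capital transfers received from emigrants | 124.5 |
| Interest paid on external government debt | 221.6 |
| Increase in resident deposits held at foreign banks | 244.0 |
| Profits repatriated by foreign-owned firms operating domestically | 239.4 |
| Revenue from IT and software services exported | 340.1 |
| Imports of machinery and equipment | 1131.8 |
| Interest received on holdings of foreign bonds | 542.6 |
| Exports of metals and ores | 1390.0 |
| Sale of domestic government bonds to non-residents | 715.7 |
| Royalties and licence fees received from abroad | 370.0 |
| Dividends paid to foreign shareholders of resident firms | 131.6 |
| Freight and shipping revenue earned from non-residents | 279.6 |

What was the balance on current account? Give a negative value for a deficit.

Goods: 1390.0 - 1037.9 - 1131.8 - 1249.9 = -2029.6
Services: 279.6 + 340.1 - 333.9 + 370.0 = 655.8
Primary income: -221.6 - 131.6 - 239.4 - 86.7 + 542.6 = -136.7
Secondary income: 304.4
Current account = (-2029.6) + 655.8 + (-136.7) + 304.4 = -1206.1
(Excluded from the current account — financial account: acquisition of a foreign subsidiary by a resident firm (outward FDI) 994.5, increase in resident deposits held at foreign banks 244.0, sale of domestic government bonds to non-residents 715.7; capital account: capital transfers received from emigrants 124.5.)

-1206.1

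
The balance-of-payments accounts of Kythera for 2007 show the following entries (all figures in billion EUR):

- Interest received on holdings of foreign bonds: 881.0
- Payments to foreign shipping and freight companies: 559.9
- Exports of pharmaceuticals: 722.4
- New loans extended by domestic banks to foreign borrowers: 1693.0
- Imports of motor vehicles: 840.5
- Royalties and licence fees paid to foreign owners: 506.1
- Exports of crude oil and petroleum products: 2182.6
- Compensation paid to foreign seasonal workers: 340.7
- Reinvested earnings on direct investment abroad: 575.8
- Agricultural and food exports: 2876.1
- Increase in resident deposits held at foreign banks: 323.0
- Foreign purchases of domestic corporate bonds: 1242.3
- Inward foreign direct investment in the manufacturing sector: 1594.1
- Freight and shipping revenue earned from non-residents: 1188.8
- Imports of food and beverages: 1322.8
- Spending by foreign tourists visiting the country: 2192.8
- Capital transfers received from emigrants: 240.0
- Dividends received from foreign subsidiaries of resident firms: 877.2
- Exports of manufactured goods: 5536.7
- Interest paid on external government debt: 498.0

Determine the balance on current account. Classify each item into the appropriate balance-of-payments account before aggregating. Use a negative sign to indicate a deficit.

12965.4

Goods: 722.4 + 2876.1 + 5536.7 - 1322.8 - 840.5 + 2182.6 = 9154.5
Services: 1188.8 - 559.9 - 506.1 + 2192.8 = 2315.6
Primary income: 575.8 - 340.7 + 881.0 + 877.2 - 498.0 = 1495.3
Current account = 9154.5 + 2315.6 + 1495.3 = 12965.4
(Excluded from the current account — financial account: new loans extended by domestic banks to foreign borrowers 1693.0, increase in resident deposits held at foreign banks 323.0, foreign purchases of domestic corporate bonds 1242.3, inward foreign direct investment in the manufacturing sector 1594.1; capital account: capital transfers received from emigrants 240.0.)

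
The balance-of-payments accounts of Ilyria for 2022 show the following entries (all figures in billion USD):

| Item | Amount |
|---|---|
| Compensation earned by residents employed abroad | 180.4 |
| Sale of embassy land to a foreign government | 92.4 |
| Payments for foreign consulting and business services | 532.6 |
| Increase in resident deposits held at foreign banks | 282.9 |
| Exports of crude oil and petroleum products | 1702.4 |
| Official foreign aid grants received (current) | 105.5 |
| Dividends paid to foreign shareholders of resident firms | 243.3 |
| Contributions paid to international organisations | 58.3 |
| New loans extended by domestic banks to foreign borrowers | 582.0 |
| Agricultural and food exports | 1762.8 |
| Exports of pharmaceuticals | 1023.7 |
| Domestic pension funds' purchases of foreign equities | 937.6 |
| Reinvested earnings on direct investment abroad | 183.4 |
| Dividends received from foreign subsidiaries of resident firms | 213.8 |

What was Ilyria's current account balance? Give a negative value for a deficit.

4337.8

Goods: 1702.4 + 1023.7 + 1762.8 = 4488.9
Services: -532.6
Primary income: 213.8 + 180.4 + 183.4 - 243.3 = 334.3
Secondary income: -58.3 + 105.5 = 47.2
Current account = 4488.9 + (-532.6) + 334.3 + 47.2 = 4337.8
(Excluded from the current account — capital account: sale of embassy land to a foreign government 92.4; financial account: increase in resident deposits held at foreign banks 282.9, new loans extended by domestic banks to foreign borrowers 582.0, domestic pension funds' purchases of foreign equities 937.6.)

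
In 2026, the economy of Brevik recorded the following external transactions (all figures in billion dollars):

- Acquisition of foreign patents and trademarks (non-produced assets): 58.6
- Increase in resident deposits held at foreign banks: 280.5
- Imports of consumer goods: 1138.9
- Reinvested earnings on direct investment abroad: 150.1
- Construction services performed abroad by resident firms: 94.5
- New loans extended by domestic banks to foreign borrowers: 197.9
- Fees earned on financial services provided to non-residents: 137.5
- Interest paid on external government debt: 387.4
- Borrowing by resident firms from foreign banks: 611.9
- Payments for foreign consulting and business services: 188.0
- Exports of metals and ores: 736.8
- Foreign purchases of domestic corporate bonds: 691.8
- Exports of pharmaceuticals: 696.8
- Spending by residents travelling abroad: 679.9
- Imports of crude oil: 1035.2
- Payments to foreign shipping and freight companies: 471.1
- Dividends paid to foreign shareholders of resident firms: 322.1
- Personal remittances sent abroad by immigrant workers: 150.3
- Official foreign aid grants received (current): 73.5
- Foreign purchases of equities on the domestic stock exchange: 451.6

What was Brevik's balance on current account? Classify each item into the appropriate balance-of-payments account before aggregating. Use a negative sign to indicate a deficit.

-2483.7

Goods: -1035.2 - 1138.9 + 736.8 + 696.8 = -740.5
Services: -679.9 - 188.0 - 471.1 + 137.5 + 94.5 = -1107.0
Primary income: -387.4 + 150.1 - 322.1 = -559.4
Secondary income: 73.5 - 150.3 = -76.8
Current account = (-740.5) + (-1107.0) + (-559.4) + (-76.8) = -2483.7
(Excluded from the current account — capital account: acquisition of foreign patents and trademarks (non-produced assets) 58.6; financial account: increase in resident deposits held at foreign banks 280.5, new loans extended by domestic banks to foreign borrowers 197.9, borrowing by resident firms from foreign banks 611.9, foreign purchases of domestic corporate bonds 691.8, foreign purchases of equities on the domestic stock exchange 451.6.)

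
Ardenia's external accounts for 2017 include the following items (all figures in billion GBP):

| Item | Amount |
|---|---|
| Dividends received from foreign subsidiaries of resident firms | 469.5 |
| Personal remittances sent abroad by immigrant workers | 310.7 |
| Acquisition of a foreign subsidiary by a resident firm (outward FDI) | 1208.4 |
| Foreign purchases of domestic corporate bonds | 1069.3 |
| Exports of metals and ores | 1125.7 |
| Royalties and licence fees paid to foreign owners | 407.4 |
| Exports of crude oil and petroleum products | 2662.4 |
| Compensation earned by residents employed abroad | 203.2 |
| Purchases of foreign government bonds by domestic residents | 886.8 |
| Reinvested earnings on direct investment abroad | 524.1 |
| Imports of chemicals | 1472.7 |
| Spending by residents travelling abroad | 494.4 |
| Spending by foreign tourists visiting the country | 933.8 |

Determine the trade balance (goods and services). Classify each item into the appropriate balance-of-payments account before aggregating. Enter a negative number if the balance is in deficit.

2347.4

Goods: -1472.7 + 2662.4 + 1125.7 = 2315.4
Services: -494.4 - 407.4 + 933.8 = 32.0
Trade balance = 2315.4 + 32.0 = 2347.4
(Excluded from the trade balance — primary income: dividends received from foreign subsidiaries of resident firms 469.5, compensation earned by residents employed abroad 203.2, reinvested earnings on direct investment abroad 524.1; secondary income: personal remittances sent abroad by immigrant workers 310.7; financial account: acquisition of a foreign subsidiary by a resident firm (outward FDI) 1208.4, foreign purchases of domestic corporate bonds 1069.3, purchases of foreign government bonds by domestic residents 886.8.)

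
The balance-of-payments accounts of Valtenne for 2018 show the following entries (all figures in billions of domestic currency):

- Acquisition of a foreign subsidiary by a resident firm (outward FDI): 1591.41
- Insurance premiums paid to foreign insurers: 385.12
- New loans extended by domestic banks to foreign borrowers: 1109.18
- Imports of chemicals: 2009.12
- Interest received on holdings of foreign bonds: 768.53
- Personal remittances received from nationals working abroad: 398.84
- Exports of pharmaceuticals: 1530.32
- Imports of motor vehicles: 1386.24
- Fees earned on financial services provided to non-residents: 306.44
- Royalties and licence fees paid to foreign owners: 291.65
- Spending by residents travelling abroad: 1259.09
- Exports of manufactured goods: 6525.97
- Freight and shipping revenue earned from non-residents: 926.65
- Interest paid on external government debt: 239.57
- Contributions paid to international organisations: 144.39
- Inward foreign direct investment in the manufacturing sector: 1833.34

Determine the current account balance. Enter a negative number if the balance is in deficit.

4741.57

Goods: 6525.97 + 1530.32 - 2009.12 - 1386.24 = 4660.93
Services: -1259.09 + 926.65 - 385.12 - 291.65 + 306.44 = -702.77
Primary income: -239.57 + 768.53 = 528.96
Secondary income: 398.84 - 144.39 = 254.45
Current account = 4660.93 + (-702.77) + 528.96 + 254.45 = 4741.57
(Excluded from the current account — financial account: acquisition of a foreign subsidiary by a resident firm (outward FDI) 1591.41, new loans extended by domestic banks to foreign borrowers 1109.18, inward foreign direct investment in the manufacturing sector 1833.34.)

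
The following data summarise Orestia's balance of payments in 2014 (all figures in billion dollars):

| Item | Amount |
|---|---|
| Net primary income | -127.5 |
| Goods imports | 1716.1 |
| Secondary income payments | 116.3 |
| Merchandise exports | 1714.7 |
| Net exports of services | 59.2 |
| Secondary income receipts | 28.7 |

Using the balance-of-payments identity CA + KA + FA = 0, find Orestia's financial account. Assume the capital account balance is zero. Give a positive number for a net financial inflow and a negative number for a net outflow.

157.3

Goods balance = 1714.7 - 1716.1 = -1.4
Services balance = 59.2
Trade balance (goods + services) = -1.4 + 59.2 = 57.8
Net primary income = -127.5
Net secondary income = 28.7 - 116.3 = -87.6
Current account = 57.8 + (-127.5) + (-87.6) = -157.3
Financial account = -(-157.3) = 157.3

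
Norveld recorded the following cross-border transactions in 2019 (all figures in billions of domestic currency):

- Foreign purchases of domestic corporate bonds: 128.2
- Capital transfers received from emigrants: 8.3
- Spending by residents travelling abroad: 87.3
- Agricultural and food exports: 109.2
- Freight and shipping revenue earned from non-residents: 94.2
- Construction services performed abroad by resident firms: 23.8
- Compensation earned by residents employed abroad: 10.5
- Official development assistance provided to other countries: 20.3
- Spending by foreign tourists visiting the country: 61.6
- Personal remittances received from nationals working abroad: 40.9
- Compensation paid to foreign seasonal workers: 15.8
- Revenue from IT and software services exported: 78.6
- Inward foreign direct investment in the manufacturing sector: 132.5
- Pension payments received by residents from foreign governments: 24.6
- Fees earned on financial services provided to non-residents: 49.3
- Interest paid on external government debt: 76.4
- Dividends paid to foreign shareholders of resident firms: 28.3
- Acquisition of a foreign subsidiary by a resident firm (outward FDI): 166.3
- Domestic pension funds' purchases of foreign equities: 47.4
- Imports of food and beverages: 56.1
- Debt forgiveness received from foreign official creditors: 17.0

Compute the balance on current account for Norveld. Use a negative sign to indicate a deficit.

Goods: -56.1 + 109.2 = 53.1
Services: 23.8 + 61.6 + 49.3 + 94.2 + 78.6 - 87.3 = 220.2
Primary income: -76.4 + 10.5 - 28.3 - 15.8 = -110.0
Secondary income: 40.9 + 24.6 - 20.3 = 45.2
Current account = 53.1 + 220.2 + (-110.0) + 45.2 = 208.5
(Excluded from the current account — financial account: foreign purchases of domestic corporate bonds 128.2, inward foreign direct investment in the manufacturing sector 132.5, acquisition of a foreign subsidiary by a resident firm (outward FDI) 166.3, domestic pension funds' purchases of foreign equities 47.4; capital account: capital transfers received from emigrants 8.3, debt forgiveness received from foreign official creditors 17.0.)

208.5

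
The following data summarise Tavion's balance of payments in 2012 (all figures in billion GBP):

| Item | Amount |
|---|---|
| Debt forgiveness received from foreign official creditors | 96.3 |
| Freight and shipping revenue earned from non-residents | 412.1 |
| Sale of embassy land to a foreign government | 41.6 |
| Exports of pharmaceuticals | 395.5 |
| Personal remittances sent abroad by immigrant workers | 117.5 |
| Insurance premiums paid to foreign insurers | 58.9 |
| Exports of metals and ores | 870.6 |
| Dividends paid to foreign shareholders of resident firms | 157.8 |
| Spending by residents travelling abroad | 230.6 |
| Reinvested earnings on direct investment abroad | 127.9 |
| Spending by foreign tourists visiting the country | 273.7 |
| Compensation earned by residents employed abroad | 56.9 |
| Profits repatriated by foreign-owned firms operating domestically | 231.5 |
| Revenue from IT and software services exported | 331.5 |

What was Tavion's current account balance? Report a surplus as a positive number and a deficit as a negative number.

Goods: 395.5 + 870.6 = 1266.1
Services: -230.6 + 331.5 + 412.1 + 273.7 - 58.9 = 727.8
Primary income: -157.8 + 127.9 - 231.5 + 56.9 = -204.5
Secondary income: -117.5
Current account = 1266.1 + 727.8 + (-204.5) + (-117.5) = 1671.9
(Excluded from the current account — capital account: debt forgiveness received from foreign official creditors 96.3, sale of embassy land to a foreign government 41.6.)

1671.9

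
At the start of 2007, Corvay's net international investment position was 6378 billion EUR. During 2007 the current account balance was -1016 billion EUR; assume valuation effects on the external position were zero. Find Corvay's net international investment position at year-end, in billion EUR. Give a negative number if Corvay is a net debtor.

5362

With no valuation effects, change in NIIP = current account = -1016
End-of-year NIIP = 6378 + (-1016) = 5362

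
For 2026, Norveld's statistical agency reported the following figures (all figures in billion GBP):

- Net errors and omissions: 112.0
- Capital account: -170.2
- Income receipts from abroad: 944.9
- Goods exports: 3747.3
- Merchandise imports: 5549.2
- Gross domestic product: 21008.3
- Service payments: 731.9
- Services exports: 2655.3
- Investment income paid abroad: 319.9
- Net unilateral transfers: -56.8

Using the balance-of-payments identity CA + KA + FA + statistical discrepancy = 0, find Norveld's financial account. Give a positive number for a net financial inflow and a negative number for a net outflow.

Goods balance = 3747.3 - 5549.2 = -1801.9
Services balance = 2655.3 - 731.9 = 1923.4
Trade balance (goods + services) = -1801.9 + 1923.4 = 121.5
Net primary income = 944.9 - 319.9 = 625.0
Net secondary income = -56.8
Current account = 121.5 + 625.0 + (-56.8) = 689.7
Financial account = -(689.7 + (-170.2) + 112.0) = -631.5

-631.5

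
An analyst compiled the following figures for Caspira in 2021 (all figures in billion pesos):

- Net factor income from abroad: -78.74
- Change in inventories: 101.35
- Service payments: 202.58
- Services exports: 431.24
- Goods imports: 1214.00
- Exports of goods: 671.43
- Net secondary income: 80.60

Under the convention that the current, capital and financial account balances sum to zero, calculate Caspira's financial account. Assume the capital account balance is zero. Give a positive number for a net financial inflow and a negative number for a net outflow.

Goods balance = 671.43 - 1214.00 = -542.57
Services balance = 431.24 - 202.58 = 228.66
Trade balance (goods + services) = -542.57 + 228.66 = -313.91
Net primary income = -78.74
Net secondary income = 80.60
Current account = -313.91 + (-78.74) + 80.60 = -312.05
Financial account = -(-312.05) = 312.05

312.05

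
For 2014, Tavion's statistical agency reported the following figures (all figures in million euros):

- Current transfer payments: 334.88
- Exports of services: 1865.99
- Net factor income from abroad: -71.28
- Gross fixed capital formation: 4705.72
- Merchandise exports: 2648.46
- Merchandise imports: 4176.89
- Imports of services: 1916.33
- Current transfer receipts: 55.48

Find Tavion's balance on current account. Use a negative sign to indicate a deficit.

-1929.45

Goods balance = 2648.46 - 4176.89 = -1528.43
Services balance = 1865.99 - 1916.33 = -50.34
Trade balance (goods + services) = -1528.43 + (-50.34) = -1578.77
Net primary income = -71.28
Net secondary income = 55.48 - 334.88 = -279.40
Current account = -1578.77 + (-71.28) + (-279.40) = -1929.45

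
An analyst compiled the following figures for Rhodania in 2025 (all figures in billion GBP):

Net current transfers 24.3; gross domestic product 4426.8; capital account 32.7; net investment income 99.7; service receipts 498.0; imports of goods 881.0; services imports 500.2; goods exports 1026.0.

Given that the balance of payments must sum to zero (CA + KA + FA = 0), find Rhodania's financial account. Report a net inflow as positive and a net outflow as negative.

Goods balance = 1026.0 - 881.0 = 145.0
Services balance = 498.0 - 500.2 = -2.2
Trade balance (goods + services) = 145.0 + (-2.2) = 142.8
Net primary income = 99.7
Net secondary income = 24.3
Current account = 142.8 + 99.7 + 24.3 = 266.8
Financial account = -(266.8 + 32.7) = -299.5

-299.5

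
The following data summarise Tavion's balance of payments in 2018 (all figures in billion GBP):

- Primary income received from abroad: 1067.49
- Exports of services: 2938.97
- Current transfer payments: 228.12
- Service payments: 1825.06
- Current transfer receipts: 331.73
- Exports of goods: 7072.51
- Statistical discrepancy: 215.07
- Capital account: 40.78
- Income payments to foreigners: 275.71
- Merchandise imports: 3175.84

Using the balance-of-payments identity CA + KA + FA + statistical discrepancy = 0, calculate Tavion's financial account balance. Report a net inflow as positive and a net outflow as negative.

Goods balance = 7072.51 - 3175.84 = 3896.67
Services balance = 2938.97 - 1825.06 = 1113.91
Trade balance (goods + services) = 3896.67 + 1113.91 = 5010.58
Net primary income = 1067.49 - 275.71 = 791.78
Net secondary income = 331.73 - 228.12 = 103.61
Current account = 5010.58 + 791.78 + 103.61 = 5905.97
Financial account = -(5905.97 + 40.78 + 215.07) = -6161.82

-6161.82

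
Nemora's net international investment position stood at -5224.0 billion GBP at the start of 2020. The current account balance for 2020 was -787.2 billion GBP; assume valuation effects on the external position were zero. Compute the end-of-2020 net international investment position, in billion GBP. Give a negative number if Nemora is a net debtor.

With no valuation effects, change in NIIP = current account = -787.2
End-of-year NIIP = -5224.0 + (-787.2) = -6011.2

-6011.2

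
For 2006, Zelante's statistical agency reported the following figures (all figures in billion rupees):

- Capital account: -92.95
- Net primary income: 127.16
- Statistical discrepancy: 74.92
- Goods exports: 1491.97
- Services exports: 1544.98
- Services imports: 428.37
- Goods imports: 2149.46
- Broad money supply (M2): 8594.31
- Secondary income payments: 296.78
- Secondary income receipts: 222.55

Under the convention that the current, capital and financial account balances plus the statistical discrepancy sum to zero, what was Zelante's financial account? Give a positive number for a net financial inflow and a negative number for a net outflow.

Goods balance = 1491.97 - 2149.46 = -657.49
Services balance = 1544.98 - 428.37 = 1116.61
Trade balance (goods + services) = -657.49 + 1116.61 = 459.12
Net primary income = 127.16
Net secondary income = 222.55 - 296.78 = -74.23
Current account = 459.12 + 127.16 + (-74.23) = 512.05
Financial account = -(512.05 + (-92.95) + 74.92) = -494.02

-494.02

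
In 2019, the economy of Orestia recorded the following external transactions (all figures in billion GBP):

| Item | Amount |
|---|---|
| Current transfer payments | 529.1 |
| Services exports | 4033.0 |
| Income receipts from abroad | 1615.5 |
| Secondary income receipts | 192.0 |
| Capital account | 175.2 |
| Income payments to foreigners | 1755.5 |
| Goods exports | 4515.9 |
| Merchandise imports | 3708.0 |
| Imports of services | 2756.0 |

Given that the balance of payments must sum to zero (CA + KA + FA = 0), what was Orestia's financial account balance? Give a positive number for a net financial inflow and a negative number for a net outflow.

Goods balance = 4515.9 - 3708.0 = 807.9
Services balance = 4033.0 - 2756.0 = 1277.0
Trade balance (goods + services) = 807.9 + 1277.0 = 2084.9
Net primary income = 1615.5 - 1755.5 = -140.0
Net secondary income = 192.0 - 529.1 = -337.1
Current account = 2084.9 + (-140.0) + (-337.1) = 1607.8
Financial account = -(1607.8 + 175.2) = -1783.0

-1783.0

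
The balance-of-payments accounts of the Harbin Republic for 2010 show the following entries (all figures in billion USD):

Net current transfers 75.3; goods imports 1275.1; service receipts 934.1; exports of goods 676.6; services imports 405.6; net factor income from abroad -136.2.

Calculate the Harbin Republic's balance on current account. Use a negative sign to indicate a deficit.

-130.9

Goods balance = 676.6 - 1275.1 = -598.5
Services balance = 934.1 - 405.6 = 528.5
Trade balance (goods + services) = -598.5 + 528.5 = -70.0
Net primary income = -136.2
Net secondary income = 75.3
Current account = -70.0 + (-136.2) + 75.3 = -130.9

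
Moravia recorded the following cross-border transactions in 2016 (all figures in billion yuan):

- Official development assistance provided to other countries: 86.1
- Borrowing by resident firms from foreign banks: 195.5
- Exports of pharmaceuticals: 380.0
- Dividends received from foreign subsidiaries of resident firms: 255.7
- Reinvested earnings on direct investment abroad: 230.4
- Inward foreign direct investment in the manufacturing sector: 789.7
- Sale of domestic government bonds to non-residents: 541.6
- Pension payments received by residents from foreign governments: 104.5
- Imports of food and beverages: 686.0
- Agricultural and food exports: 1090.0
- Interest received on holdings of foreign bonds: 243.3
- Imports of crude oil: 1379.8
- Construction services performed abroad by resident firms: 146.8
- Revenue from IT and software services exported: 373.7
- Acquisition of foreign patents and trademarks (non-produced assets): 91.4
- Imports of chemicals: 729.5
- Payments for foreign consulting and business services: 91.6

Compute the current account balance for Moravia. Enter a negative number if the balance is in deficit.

Goods: -686.0 - 1379.8 + 380.0 - 729.5 + 1090.0 = -1325.3
Services: -91.6 + 146.8 + 373.7 = 428.9
Primary income: 243.3 + 255.7 + 230.4 = 729.4
Secondary income: 104.5 - 86.1 = 18.4
Current account = (-1325.3) + 428.9 + 729.4 + 18.4 = -148.6
(Excluded from the current account — financial account: borrowing by resident firms from foreign banks 195.5, inward foreign direct investment in the manufacturing sector 789.7, sale of domestic government bonds to non-residents 541.6; capital account: acquisition of foreign patents and trademarks (non-produced assets) 91.4.)

-148.6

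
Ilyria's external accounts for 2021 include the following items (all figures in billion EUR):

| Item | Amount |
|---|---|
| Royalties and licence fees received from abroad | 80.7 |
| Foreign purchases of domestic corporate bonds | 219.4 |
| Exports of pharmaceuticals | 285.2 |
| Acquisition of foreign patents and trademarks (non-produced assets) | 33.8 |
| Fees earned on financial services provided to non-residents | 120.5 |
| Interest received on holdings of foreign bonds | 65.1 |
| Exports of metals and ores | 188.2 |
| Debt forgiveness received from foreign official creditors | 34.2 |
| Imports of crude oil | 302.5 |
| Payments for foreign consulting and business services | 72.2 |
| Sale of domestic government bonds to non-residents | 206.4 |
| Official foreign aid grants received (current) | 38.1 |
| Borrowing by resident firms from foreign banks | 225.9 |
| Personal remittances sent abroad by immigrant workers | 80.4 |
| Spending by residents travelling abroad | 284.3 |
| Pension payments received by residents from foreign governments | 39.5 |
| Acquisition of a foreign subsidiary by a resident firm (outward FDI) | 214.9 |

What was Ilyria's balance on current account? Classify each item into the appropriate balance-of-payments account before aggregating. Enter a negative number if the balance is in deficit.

77.9

Goods: -302.5 + 285.2 + 188.2 = 170.9
Services: 120.5 - 72.2 + 80.7 - 284.3 = -155.3
Primary income: 65.1
Secondary income: 38.1 + 39.5 - 80.4 = -2.8
Current account = 170.9 + (-155.3) + 65.1 + (-2.8) = 77.9
(Excluded from the current account — financial account: foreign purchases of domestic corporate bonds 219.4, sale of domestic government bonds to non-residents 206.4, borrowing by resident firms from foreign banks 225.9, acquisition of a foreign subsidiary by a resident firm (outward FDI) 214.9; capital account: acquisition of foreign patents and trademarks (non-produced assets) 33.8, debt forgiveness received from foreign official creditors 34.2.)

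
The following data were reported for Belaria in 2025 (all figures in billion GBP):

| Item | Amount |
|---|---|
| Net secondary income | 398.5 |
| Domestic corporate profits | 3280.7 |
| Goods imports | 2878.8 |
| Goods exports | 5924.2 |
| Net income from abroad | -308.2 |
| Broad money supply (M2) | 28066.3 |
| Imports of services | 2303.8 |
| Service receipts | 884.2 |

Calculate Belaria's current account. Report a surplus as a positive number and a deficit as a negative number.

Goods balance = 5924.2 - 2878.8 = 3045.4
Services balance = 884.2 - 2303.8 = -1419.6
Trade balance (goods + services) = 3045.4 + (-1419.6) = 1625.8
Net primary income = -308.2
Net secondary income = 398.5
Current account = 1625.8 + (-308.2) + 398.5 = 1716.1

1716.1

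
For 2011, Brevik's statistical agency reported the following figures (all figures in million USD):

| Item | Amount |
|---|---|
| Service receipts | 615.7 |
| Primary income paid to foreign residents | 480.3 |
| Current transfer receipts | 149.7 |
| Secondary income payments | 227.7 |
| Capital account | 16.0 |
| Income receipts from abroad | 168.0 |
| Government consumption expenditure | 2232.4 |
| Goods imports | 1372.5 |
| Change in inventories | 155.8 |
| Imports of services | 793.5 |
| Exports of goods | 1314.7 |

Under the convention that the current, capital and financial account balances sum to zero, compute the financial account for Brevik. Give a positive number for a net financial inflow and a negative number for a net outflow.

609.9

Goods balance = 1314.7 - 1372.5 = -57.8
Services balance = 615.7 - 793.5 = -177.8
Trade balance (goods + services) = -57.8 + (-177.8) = -235.6
Net primary income = 168.0 - 480.3 = -312.3
Net secondary income = 149.7 - 227.7 = -78.0
Current account = -235.6 + (-312.3) + (-78.0) = -625.9
Financial account = -(-625.9 + 16.0) = 609.9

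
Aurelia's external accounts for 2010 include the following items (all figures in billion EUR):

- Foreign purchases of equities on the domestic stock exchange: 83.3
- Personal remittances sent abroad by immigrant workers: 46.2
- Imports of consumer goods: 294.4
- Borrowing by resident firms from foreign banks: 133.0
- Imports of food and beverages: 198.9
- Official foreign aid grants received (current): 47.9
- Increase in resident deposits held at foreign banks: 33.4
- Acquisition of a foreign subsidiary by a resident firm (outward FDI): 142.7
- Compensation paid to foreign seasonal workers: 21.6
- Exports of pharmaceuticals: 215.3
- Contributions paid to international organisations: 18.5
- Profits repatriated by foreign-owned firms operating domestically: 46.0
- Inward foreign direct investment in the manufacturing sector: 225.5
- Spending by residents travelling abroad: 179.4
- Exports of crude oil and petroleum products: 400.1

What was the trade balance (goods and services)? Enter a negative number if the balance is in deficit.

-57.3

Goods: 215.3 - 294.4 + 400.1 - 198.9 = 122.1
Services: -179.4
Trade balance = 122.1 + (-179.4) = -57.3
(Excluded from the trade balance — financial account: foreign purchases of equities on the domestic stock exchange 83.3, borrowing by resident firms from foreign banks 133.0, increase in resident deposits held at foreign banks 33.4, acquisition of a foreign subsidiary by a resident firm (outward FDI) 142.7, inward foreign direct investment in the manufacturing sector 225.5; secondary income: personal remittances sent abroad by immigrant workers 46.2, official foreign aid grants received (current) 47.9, contributions paid to international organisations 18.5; primary income: compensation paid to foreign seasonal workers 21.6, profits repatriated by foreign-owned firms operating domestically 46.0.)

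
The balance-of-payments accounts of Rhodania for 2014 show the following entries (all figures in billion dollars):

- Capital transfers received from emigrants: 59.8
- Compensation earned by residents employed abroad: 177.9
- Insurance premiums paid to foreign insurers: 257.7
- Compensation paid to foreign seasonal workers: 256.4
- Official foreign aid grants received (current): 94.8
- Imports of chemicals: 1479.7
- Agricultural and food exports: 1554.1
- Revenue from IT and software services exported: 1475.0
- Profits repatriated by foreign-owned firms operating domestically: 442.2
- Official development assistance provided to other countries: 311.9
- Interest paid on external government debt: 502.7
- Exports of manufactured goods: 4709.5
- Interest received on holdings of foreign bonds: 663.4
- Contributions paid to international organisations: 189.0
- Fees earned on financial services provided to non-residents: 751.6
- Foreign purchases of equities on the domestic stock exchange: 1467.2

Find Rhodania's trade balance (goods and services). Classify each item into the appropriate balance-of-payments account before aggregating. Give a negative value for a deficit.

Goods: -1479.7 + 4709.5 + 1554.1 = 4783.9
Services: -257.7 + 751.6 + 1475.0 = 1968.9
Trade balance = 4783.9 + 1968.9 = 6752.8
(Excluded from the trade balance — capital account: capital transfers received from emigrants 59.8; primary income: compensation earned by residents employed abroad 177.9, compensation paid to foreign seasonal workers 256.4, profits repatriated by foreign-owned firms operating domestically 442.2, interest paid on external government debt 502.7, interest received on holdings of foreign bonds 663.4; secondary income: official foreign aid grants received (current) 94.8, official development assistance provided to other countries 311.9, contributions paid to international organisations 189.0; financial account: foreign purchases of equities on the domestic stock exchange 1467.2.)

6752.8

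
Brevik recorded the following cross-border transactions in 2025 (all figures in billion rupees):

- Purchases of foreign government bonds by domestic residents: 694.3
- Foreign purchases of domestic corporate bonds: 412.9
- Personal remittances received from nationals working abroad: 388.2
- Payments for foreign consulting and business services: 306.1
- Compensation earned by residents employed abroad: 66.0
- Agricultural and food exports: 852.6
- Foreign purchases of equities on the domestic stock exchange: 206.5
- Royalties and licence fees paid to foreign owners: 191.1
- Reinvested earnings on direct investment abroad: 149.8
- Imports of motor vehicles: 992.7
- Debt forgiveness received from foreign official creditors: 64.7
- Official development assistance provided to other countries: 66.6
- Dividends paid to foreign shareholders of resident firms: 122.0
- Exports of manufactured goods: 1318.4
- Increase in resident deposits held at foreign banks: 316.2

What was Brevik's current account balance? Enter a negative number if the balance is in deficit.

1096.5

Goods: 852.6 + 1318.4 - 992.7 = 1178.3
Services: -306.1 - 191.1 = -497.2
Primary income: 66.0 + 149.8 - 122.0 = 93.8
Secondary income: -66.6 + 388.2 = 321.6
Current account = 1178.3 + (-497.2) + 93.8 + 321.6 = 1096.5
(Excluded from the current account — financial account: purchases of foreign government bonds by domestic residents 694.3, foreign purchases of domestic corporate bonds 412.9, foreign purchases of equities on the domestic stock exchange 206.5, increase in resident deposits held at foreign banks 316.2; capital account: debt forgiveness received from foreign official creditors 64.7.)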